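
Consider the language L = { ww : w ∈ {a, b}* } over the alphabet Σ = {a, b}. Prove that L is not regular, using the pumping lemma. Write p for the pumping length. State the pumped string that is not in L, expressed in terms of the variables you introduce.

a^{p+k} b^p a^p b^p

Assume L is regular; let p be its pumping constant.
Take w = a^p b^p a^p b^p = uu where u = a^pb^p; then w ∈ L and |w| = 4p ≥ p.
By the pumping lemma, w = xyz with |xy| ≤ p and |y| ≥ 1.
Since the first p symbols of w are all a's and |xy| ≤ p, y lies entirely in the leading a-block: y = a^k for some k with 1 ≤ k ≤ p.
Pump with i = 2: xy^2z = a^{p+k} b^p a^p b^p, of length 4p+k. Suppose this equals vv. The string starts with a and ends with b, so v does too; thus the boundary between the two copies of v is a b→a transition. There is exactly one such transition, at position 2p+k, so |v| = 2p+k and |vv| = 4p+2k ≠ 4p+k since k ≥ 1. So xy^2z ∉ L.
This is a contradiction; hence L is not regular.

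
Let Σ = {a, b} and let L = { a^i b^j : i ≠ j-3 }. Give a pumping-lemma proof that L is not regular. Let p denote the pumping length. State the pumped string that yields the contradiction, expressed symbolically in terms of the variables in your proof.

a^{p+p!} b^{p+p!+3}

Assume L is regular. Let p be the pumping length given by the pumping lemma.
Choose w = a^p b^{p+p!+3}. Since p ≠ (p+p!+3)-3 = p+p!, w ∈ L; and |w| ≥ p.
Write w = xyz as guaranteed by the lemma, with |xy| ≤ p and y is nonempty.
Since the first p symbols of w are all a's and |xy| ≤ p, y lies entirely in the leading a-block: y = a^k for some k with 1 ≤ k ≤ p.
Since 1 ≤ k ≤ p, k divides p!; set t = 1 + p!/k. Then xy^t z has p + (p!/k)·k = p + p! copies of a. Now the a-count is p+p! and (b-count)-3 = (p+p!+3)-3 = p+p!, so i ≠ j-3 fails. So xy^t z = a^{p+p!} b^{p+p!+3} ∉ L.
This is a contradiction; hence L is not regular.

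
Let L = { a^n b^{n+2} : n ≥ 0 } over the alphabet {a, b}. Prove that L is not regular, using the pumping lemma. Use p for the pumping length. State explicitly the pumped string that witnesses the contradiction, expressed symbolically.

Suppose for contradiction that L is regular, and let p be the pumping length.
Let w = a^p b^{p+2} ∈ L; note |w| = 2p+2 ≥ p.
Write w = xyz as guaranteed by the lemma, with |xy| ≤ p and y is nonempty.
Since the first p symbols of w are all a's and |xy| ≤ p, y lies entirely in the leading a-block: y = a^k for some k with 1 ≤ k ≤ p.
Pump with i = 2: xy^2z = a^{p+k} b^{p+2}. For this to lie in L we would need p+2 = (p+k)+2, which forces k = 0. But k ≥ 1, so xy^2z ∉ L.
Contradiction. Therefore L is not regular.

a^{p+k} b^{p+2}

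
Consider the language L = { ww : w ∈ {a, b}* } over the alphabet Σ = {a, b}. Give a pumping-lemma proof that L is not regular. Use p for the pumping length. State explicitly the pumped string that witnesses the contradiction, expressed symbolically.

Suppose for contradiction that L is regular, and let p be the pumping length.
Take w = a^p b^p a^p b^p = uu where u = a^pb^p; then w ∈ L and |w| = 4p ≥ p.
Write w = xyz as guaranteed by the lemma, with |xy| ≤ p and |y| ≥ 1.
Since the first p symbols of w are all a's and |xy| ≤ p, y lies entirely in the leading a-block: y = a^k for some k with 1 ≤ k ≤ p.
Pump with i = 2: xy^2z = a^{p+k} b^p a^p b^p, of length 4p+k. Suppose this equals vv. The string starts with a and ends with b, so v does too; thus the boundary between the two copies of v is a b→a transition. There is exactly one such transition, at position 2p+k, so |v| = 2p+k and |vv| = 4p+2k ≠ 4p+k since k ≥ 1. So xy^2z ∉ L.
Contradiction. Therefore L is not regular.

a^{p+k} b^p a^p b^p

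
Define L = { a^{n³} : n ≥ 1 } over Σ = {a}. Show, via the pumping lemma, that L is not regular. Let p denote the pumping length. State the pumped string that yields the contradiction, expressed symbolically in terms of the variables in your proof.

Toward a contradiction, assume L is regular with pumping length p.
Take w = a^{p³} ∈ L with |w| = p³ ≥ p.
Write w = xyz as guaranteed by the lemma, with |xy| ≤ p and y is nonempty.
Then y = a^k for some k with 1 ≤ k ≤ p.
Pump with i = 2: xy^2z = a^{p³+k}. Since 1 ≤ k ≤ p, p³ < p³+k ≤ p³+p < p³+3p²+3p+1 = (p+1)³, so p³+k is not a perfect cube. So xy^2z ∉ L.
This contradicts the pumping lemma, so L is not regular.

a^{p³+k}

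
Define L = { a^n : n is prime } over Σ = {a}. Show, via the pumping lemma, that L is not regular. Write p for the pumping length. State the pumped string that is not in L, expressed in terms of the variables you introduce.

Suppose for contradiction that L is regular, and let p be the pumping length.
Let q be a prime with q ≥ p+2 (infinitely many primes exist), and take w = a^q ∈ L with |w| = q ≥ p.
The pumping lemma gives a decomposition w = xyz where |xy| ≤ p and y is nonempty.
Then y = a^k for some k with 1 ≤ k ≤ p.
Since 1 ≤ k ≤ p, |xz| = q-k. Pump with i = q+1: |xy^{q+1}z| = (q-k)+(q+1)k = q+qk = q(1+k), which is composite (both factors ≥ 2). So xy^{q+1}z = a^{q(1+k)} ∉ L.
Contradiction. Therefore L is not regular.

a^{q(1+k)}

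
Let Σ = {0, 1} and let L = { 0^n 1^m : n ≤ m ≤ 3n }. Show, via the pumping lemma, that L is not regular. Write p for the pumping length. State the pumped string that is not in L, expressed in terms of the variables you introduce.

0^{p+k} 1^p

Assume L is regular. Let p be the pumping length given by the pumping lemma.
Take w = 0^p 1^p ∈ L (since p ≤ p ≤ 3p), with |w| = 2p ≥ p.
The pumping lemma gives a decomposition w = xyz where |xy| ≤ p and |y| ≥ 1.
The first p characters of w are 0's, so xy (and hence y) consists only of 0's. Write y = 0^k, 1 ≤ k ≤ p.
Pump with i = 2: xy^2z = 0^{p+k} 1^p. Now n = p+k > p = m, so the condition n ≤ m fails. Thus xy^2z ∉ L.
Contradiction. Therefore L is not regular.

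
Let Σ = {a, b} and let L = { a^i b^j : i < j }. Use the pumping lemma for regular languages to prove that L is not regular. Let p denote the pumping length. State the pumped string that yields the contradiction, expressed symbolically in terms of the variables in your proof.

a^{p+k} b^{p+1}

Assume L is regular; let p be its pumping constant.
Choose w = a^p b^{p+1} ∈ L, with |w| = 2p+1 ≥ p.
The pumping lemma gives a decomposition w = xyz where |xy| ≤ p and |y| > 0.
Since the first p symbols of w are all a's and |xy| ≤ p, y lies entirely in the leading a-block: y = a^k for some k with 1 ≤ k ≤ p.
Consider xy^2z = a^{p+k} b^{p+1}. Since k ≥ 1, the a-count p+k is at least p+1, so i < j fails; thus xy^2z ∉ L.
This contradicts the pumping lemma, so L is not regular.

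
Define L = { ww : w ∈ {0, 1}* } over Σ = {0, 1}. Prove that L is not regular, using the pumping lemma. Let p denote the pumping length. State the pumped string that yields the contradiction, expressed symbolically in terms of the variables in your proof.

0^{p+k} 1^p 0^p 1^p

Suppose for contradiction that L is regular, and let p be the pumping length.
Take w = 0^p 1^p 0^p 1^p = uu where u = 0^p1^p; then w ∈ L and |w| = 4p ≥ p.
Write w = xyz as guaranteed by the lemma, with |xy| ≤ p and |y| ≥ 1.
The first p characters of w are 0's, so xy (and hence y) consists only of 0's. Write y = 0^k, 1 ≤ k ≤ p.
Pump with i = 2: xy^2z = 0^{p+k} 1^p 0^p 1^p, of length 4p+k. Suppose this equals vv. The string starts with 0 and ends with 1, so v does too; thus the boundary between the two copies of v is a 1→0 transition. There is exactly one such transition, at position 2p+k, so |v| = 2p+k and |vv| = 4p+2k ≠ 4p+k since k ≥ 1. So xy^2z ∉ L.
This is a contradiction; hence L is not regular.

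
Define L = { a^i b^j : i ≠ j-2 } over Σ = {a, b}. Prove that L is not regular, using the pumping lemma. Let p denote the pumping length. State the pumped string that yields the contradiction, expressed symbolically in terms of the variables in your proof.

Assume L is regular. Let p be the pumping length given by the pumping lemma.
Choose w = a^p b^{p+p!+2}. Since p ≠ (p+p!+2)-2 = p+p!, w ∈ L; and |w| ≥ p.
The pumping lemma gives a decomposition w = xyz where |xy| ≤ p and y is nonempty.
Since the first p symbols of w are all a's and |xy| ≤ p, y lies entirely in the leading a-block: y = a^k for some k with 1 ≤ k ≤ p.
Since 1 ≤ k ≤ p, k divides p!; set t = 1 + p!/k. Then xy^t z has p + (p!/k)·k = p + p! copies of a. Now the a-count is p+p! and (b-count)-2 = (p+p!+2)-2 = p+p!, so i ≠ j-2 fails. So xy^t z = a^{p+p!} b^{p+p!+2} ∉ L.
This is a contradiction; hence L is not regular.

a^{p+p!} b^{p+p!+2}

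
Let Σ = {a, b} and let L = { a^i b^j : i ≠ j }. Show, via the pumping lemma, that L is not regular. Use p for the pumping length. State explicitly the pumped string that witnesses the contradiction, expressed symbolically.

Suppose for contradiction that L is regular, and let p be the pumping length.
Choose w = a^p b^{p+p!}. Since p ≠ p+p!, w ∈ L; and |w| ≥ p.
The pumping lemma gives a decomposition w = xyz where |xy| ≤ p and |y| > 0.
Because |xy| ≤ p and w begins with p copies of a, we have y = a^k with 1 ≤ k ≤ p.
Since 1 ≤ k ≤ p, k divides p!; set t = 1 + p!/k. Then xy^t z has p + (p!/k)·k = p + p! copies of a. Now the a-count equals the b-count, so i ≠ j fails. So xy^t z = a^{p+p!} b^{p+p!} ∉ L.
Contradiction. Therefore L is not regular.

a^{p+p!} b^{p+p!}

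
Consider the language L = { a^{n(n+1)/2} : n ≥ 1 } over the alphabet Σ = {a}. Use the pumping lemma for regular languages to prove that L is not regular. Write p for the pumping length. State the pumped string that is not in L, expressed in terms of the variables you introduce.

a^{p(p+1)/2+k}

Toward a contradiction, assume L is regular with pumping length p.
Take w = a^{p(p+1)/2} ∈ L with |w| = p(p+1)/2 ≥ p.
Write w = xyz as guaranteed by the lemma, with |xy| ≤ p and y is nonempty.
Then y = a^k for some k with 1 ≤ k ≤ p.
Pump with i = 2: xy^2z = a^{p(p+1)/2+k}. Since 1 ≤ k ≤ p, p(p+1)/2 < p(p+1)/2+k ≤ p(p+1)/2+p < (p+1)(p+2)/2, so p(p+1)/2+k is strictly between consecutive triangular numbers. So xy^2z ∉ L.
This contradicts the pumping lemma, so L is not regular.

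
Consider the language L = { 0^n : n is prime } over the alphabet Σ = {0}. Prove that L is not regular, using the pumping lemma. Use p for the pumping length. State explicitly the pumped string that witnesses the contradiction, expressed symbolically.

0^{q(1+k)}

Assume L is regular. Let p be the pumping length given by the pumping lemma.
Let q be a prime with q ≥ p+2 (infinitely many primes exist), and take w = 0^q ∈ L with |w| = q ≥ p.
The pumping lemma gives a decomposition w = xyz where |xy| ≤ p and y is nonempty.
Then y = 0^k for some k with 1 ≤ k ≤ p.
Since 1 ≤ k ≤ p, |xz| = q-k. Pump with i = q+1: |xy^{q+1}z| = (q-k)+(q+1)k = q+qk = q(1+k), which is composite (both factors ≥ 2). So xy^{q+1}z = 0^{q(1+k)} ∉ L.
This contradicts the pumping lemma, so L is not regular.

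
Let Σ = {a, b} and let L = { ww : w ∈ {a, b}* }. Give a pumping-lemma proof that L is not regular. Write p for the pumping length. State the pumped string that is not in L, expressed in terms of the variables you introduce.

Suppose for contradiction that L is regular, and let p be the pumping length.
Take w = a^p b^p a^p b^p = uu where u = a^pb^p; then w ∈ L and |w| = 4p ≥ p.
Write w = xyz as guaranteed by the lemma, with |xy| ≤ p and |y| ≥ 1.
Since the first p symbols of w are all a's and |xy| ≤ p, y lies entirely in the leading a-block: y = a^k for some k with 1 ≤ k ≤ p.
Pump with i = 2: xy^2z = a^{p+k} b^p a^p b^p, of length 4p+k. Suppose this equals vv. The string starts with a and ends with b, so v does too; thus the boundary between the two copies of v is a b→a transition. There is exactly one such transition, at position 2p+k, so |v| = 2p+k and |vv| = 4p+2k ≠ 4p+k since k ≥ 1. So xy^2z ∉ L.
This contradicts the pumping lemma, so L is not regular.

a^{p+k} b^p a^p b^p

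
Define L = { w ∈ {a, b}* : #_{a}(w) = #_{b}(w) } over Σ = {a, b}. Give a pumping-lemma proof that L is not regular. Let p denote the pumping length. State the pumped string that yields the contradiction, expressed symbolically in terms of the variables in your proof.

Assume L is regular; let p be its pumping constant.
Choose w = a^p b^p ∈ L with |w| = 2p ≥ p.
By the pumping lemma, w = xyz with |xy| ≤ p and |y| > 0.
Because |xy| ≤ p and w begins with p copies of a, we have y = a^k with 1 ≤ k ≤ p.
Pump with i = 2: xy^2z = a^{p+k} b^p has p+k occurrences of a but only p of b. Since k ≥ 1 the counts differ, so xy^2z ∉ L.
This is a contradiction; hence L is not regular.

a^{p+k} b^p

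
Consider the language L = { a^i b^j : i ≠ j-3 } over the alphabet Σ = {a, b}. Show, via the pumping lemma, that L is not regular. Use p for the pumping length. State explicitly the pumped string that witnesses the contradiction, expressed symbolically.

Suppose for contradiction that L is regular, and let p be the pumping length.
Choose w = a^p b^{p+p!+3}. Since p ≠ (p+p!+3)-3 = p+p!, w ∈ L; and |w| ≥ p.
By the pumping lemma, w = xyz with |xy| ≤ p and y is nonempty.
Since the first p symbols of w are all a's and |xy| ≤ p, y lies entirely in the leading a-block: y = a^k for some k with 1 ≤ k ≤ p.
Since 1 ≤ k ≤ p, k divides p!; set t = 1 + p!/k. Then xy^t z has p + (p!/k)·k = p + p! copies of a. Now the a-count is p+p! and (b-count)-3 = (p+p!+3)-3 = p+p!, so i ≠ j-3 fails. So xy^t z = a^{p+p!} b^{p+p!+3} ∉ L.
Contradiction. Therefore L is not regular.

a^{p+p!} b^{p+p!+3}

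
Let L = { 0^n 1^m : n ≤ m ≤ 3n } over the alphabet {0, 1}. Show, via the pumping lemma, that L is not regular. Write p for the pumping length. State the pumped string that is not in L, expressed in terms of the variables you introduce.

Assume L is regular. Let p be the pumping length given by the pumping lemma.
Take w = 0^p 1^p ∈ L (since p ≤ p ≤ 3p), with |w| = 2p ≥ p.
By the pumping lemma, w = xyz with |xy| ≤ p and y is nonempty.
Because |xy| ≤ p and w begins with p copies of 0, we have y = 0^k with 1 ≤ k ≤ p.
Pump with i = 2: xy^2z = 0^{p+k} 1^p. Now n = p+k > p = m, so the condition n ≤ m fails. Thus xy^2z ∉ L.
Contradiction. Therefore L is not regular.

0^{p+k} 1^p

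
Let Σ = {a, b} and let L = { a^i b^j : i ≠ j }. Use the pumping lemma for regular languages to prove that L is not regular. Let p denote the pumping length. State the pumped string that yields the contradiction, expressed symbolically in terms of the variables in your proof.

Toward a contradiction, assume L is regular with pumping length p.
Choose w = a^p b^{p+p!}. Since p ≠ p+p!, w ∈ L; and |w| ≥ p.
The pumping lemma gives a decomposition w = xyz where |xy| ≤ p and y is nonempty.
Since the first p symbols of w are all a's and |xy| ≤ p, y lies entirely in the leading a-block: y = a^k for some k with 1 ≤ k ≤ p.
Since 1 ≤ k ≤ p, k divides p!; set t = 1 + p!/k. Then xy^t z has p + (p!/k)·k = p + p! copies of a. Now the a-count equals the b-count, so i ≠ j fails. So xy^t z = a^{p+p!} b^{p+p!} ∉ L.
This contradicts the pumping lemma, so L is not regular.

a^{p+p!} b^{p+p!}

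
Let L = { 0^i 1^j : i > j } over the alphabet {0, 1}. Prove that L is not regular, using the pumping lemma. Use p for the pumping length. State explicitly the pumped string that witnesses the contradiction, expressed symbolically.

Assume L is regular. Let p be the pumping length given by the pumping lemma.
Choose w = 0^{p+1} 1^p ∈ L, with |w| = 2p+1 ≥ p.
By the pumping lemma, w = xyz with |xy| ≤ p and |y| > 0.
Since the first p symbols of w are all 0's and |xy| ≤ p, y lies entirely in the leading 0-block: y = 0^k for some k with 1 ≤ k ≤ p.
Consider xy^0z = xz = 0^{p+1-k} 1^p. Since k ≥ 1, the 0-count p+1-k is at most p, so i > j fails; thus xz ∉ L.
Contradiction. Therefore L is not regular.

0^{p+1-k} 1^p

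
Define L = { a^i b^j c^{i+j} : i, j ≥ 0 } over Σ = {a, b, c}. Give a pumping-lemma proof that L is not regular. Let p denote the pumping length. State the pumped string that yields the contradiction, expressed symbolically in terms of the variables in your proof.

Suppose for contradiction that L is regular, and let p be the pumping length.
Take w = a^p b^p c^{2p} ∈ L (with i=j=p, i+j=2p), |w| = 4p ≥ p.
The pumping lemma gives a decomposition w = xyz where |xy| ≤ p and |y| ≥ 1.
Since the first p symbols of w are all a's and |xy| ≤ p, y lies entirely in the leading a-block: y = a^k for some k with 1 ≤ k ≤ p.
Consider xy^2z = a^{p+k} b^p c^{2p}. Now the a- and b-counts sum to 2p+k, but the c-count is 2p ≠ 2p+k. So xy^2z ∉ L.
Contradiction. Therefore L is not regular.

a^{p+k} b^p c^{2p}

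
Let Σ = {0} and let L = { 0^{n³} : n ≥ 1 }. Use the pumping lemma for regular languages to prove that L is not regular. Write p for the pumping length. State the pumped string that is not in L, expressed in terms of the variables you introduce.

Assume L is regular; let p be its pumping constant.
Take w = 0^{p³} ∈ L with |w| = p³ ≥ p.
Write w = xyz as guaranteed by the lemma, with |xy| ≤ p and |y| ≥ 1.
Then y = 0^k for some k with 1 ≤ k ≤ p.
Pump with i = 2: xy^2z = 0^{p³+k}. Since 1 ≤ k ≤ p, p³ < p³+k ≤ p³+p < p³+3p²+3p+1 = (p+1)³, so p³+k is not a perfect cube. So xy^2z ∉ L.
This is a contradiction; hence L is not regular.

0^{p³+k}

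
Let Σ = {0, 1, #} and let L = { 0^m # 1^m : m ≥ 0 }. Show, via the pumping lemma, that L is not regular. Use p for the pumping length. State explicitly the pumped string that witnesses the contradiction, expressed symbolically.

0^{p+k} # 1^p

Assume L is regular. Let p be the pumping length given by the pumping lemma.
Take w = 0^p # 1^p ∈ L with |w| = 2p+1 ≥ p.
By the pumping lemma, w = xyz with |xy| ≤ p and |y| > 0.
Because |xy| ≤ p and w begins with p copies of 0, we have y = 0^k with 1 ≤ k ≤ p.
Pump with i = 2: xy^2z = 0^{p+k} # 1^p, which would require p+k = p. But k ≥ 1, so xy^2z ∉ L.
This is a contradiction; hence L is not regular.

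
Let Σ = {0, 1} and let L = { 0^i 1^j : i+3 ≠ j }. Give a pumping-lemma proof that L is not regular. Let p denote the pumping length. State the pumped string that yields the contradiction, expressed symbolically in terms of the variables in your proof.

0^{p+p!} 1^{p+p!+3}

Suppose for contradiction that L is regular, and let p be the pumping length.
Choose w = 0^p 1^{p+p!+3}. Since p ≠ (p+p!+3)-3 = p+p!, w ∈ L; and |w| ≥ p.
The pumping lemma gives a decomposition w = xyz where |xy| ≤ p and |y| ≥ 1.
The first p characters of w are 0's, so xy (and hence y) consists only of 0's. Write y = 0^k, 1 ≤ k ≤ p.
Since 1 ≤ k ≤ p, k divides p!; set t = 1 + p!/k. Then xy^t z has p + (p!/k)·k = p + p! copies of 0. Now the 0-count is p+p! and (1-count)-3 = (p+p!+3)-3 = p+p!, so i+3 ≠ j fails. So xy^t z = 0^{p+p!} 1^{p+p!+3} ∉ L.
This is a contradiction; hence L is not regular.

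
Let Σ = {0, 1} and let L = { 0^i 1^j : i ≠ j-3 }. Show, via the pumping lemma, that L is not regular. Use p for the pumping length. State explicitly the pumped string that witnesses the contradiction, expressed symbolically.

0^{p+p!} 1^{p+p!+3}

Assume L is regular. Let p be the pumping length given by the pumping lemma.
Choose w = 0^p 1^{p+p!+3}. Since p ≠ (p+p!+3)-3 = p+p!, w ∈ L; and |w| ≥ p.
Write w = xyz as guaranteed by the lemma, with |xy| ≤ p and |y| ≥ 1.
Because |xy| ≤ p and w begins with p copies of 0, we have y = 0^k with 1 ≤ k ≤ p.
Since 1 ≤ k ≤ p, k divides p!; set t = 1 + p!/k. Then xy^t z has p + (p!/k)·k = p + p! copies of 0. Now the 0-count is p+p! and (1-count)-3 = (p+p!+3)-3 = p+p!, so i ≠ j-3 fails. So xy^t z = 0^{p+p!} 1^{p+p!+3} ∉ L.
Contradiction. Therefore L is not regular.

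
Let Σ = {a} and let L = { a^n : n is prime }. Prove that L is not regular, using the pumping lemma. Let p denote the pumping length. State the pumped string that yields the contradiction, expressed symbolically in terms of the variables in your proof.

a^{q(1+k)}

Toward a contradiction, assume L is regular with pumping length p.
Let q be a prime with q ≥ p+2 (infinitely many primes exist), and take w = a^q ∈ L with |w| = q ≥ p.
Write w = xyz as guaranteed by the lemma, with |xy| ≤ p and |y| ≥ 1.
Then y = a^k for some k with 1 ≤ k ≤ p.
Since 1 ≤ k ≤ p, |xz| = q-k. Pump with i = q+1: |xy^{q+1}z| = (q-k)+(q+1)k = q+qk = q(1+k), which is composite (both factors ≥ 2). So xy^{q+1}z = a^{q(1+k)} ∉ L.
Contradiction. Therefore L is not regular.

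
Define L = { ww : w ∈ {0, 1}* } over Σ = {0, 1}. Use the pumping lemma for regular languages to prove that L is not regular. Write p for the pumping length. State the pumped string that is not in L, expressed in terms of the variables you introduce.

Assume L is regular; let p be its pumping constant.
Take w = 0^p 1^p 0^p 1^p = uu where u = 0^p1^p; then w ∈ L and |w| = 4p ≥ p.
The pumping lemma gives a decomposition w = xyz where |xy| ≤ p and y is nonempty.
Since the first p symbols of w are all 0's and |xy| ≤ p, y lies entirely in the leading 0-block: y = 0^k for some k with 1 ≤ k ≤ p.
Pump with i = 2: xy^2z = 0^{p+k} 1^p 0^p 1^p, of length 4p+k. Suppose this equals vv. The string starts with 0 and ends with 1, so v does too; thus the boundary between the two copies of v is a 1→0 transition. There is exactly one such transition, at position 2p+k, so |v| = 2p+k and |vv| = 4p+2k ≠ 4p+k since k ≥ 1. So xy^2z ∉ L.
Contradiction. Therefore L is not regular.

0^{p+k} 1^p 0^p 1^p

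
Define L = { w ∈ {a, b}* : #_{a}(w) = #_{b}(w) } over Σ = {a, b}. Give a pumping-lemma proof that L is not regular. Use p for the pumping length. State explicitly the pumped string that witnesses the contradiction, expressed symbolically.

a^{p+k} b^p

Toward a contradiction, assume L is regular with pumping length p.
Choose w = a^p b^p ∈ L with |w| = 2p ≥ p.
By the pumping lemma, w = xyz with |xy| ≤ p and y is nonempty.
Because |xy| ≤ p and w begins with p copies of a, we have y = a^k with 1 ≤ k ≤ p.
Pump with i = 2: xy^2z = a^{p+k} b^p has p+k occurrences of a but only p of b. Since k ≥ 1 the counts differ, so xy^2z ∉ L.
This is a contradiction; hence L is not regular.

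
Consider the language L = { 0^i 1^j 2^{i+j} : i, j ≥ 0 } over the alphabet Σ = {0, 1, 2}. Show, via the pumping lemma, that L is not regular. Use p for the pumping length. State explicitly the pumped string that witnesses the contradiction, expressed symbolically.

0^{p+k} 1^p 2^{2p}

Assume L is regular. Let p be the pumping length given by the pumping lemma.
Take w = 0^p 1^p 2^{2p} ∈ L (with i=j=p, i+j=2p), |w| = 4p ≥ p.
By the pumping lemma, w = xyz with |xy| ≤ p and |y| ≥ 1.
Because |xy| ≤ p and w begins with p copies of 0, we have y = 0^k with 1 ≤ k ≤ p.
Consider xy^2z = 0^{p+k} 1^p 2^{2p}. Now the 0- and 1-counts sum to 2p+k, but the 2-count is 2p ≠ 2p+k. So xy^2z ∉ L.
Contradiction. Therefore L is not regular.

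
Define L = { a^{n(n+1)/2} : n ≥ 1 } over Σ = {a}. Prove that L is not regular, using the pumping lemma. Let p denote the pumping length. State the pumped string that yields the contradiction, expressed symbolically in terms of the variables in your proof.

a^{p(p+1)/2+k}

Assume L is regular; let p be its pumping constant.
Take w = a^{p(p+1)/2} ∈ L with |w| = p(p+1)/2 ≥ p.
By the pumping lemma, w = xyz with |xy| ≤ p and |y| > 0.
Then y = a^k for some k with 1 ≤ k ≤ p.
Pump with i = 2: xy^2z = a^{p(p+1)/2+k}. Since 1 ≤ k ≤ p, p(p+1)/2 < p(p+1)/2+k ≤ p(p+1)/2+p < (p+1)(p+2)/2, so p(p+1)/2+k is strictly between consecutive triangular numbers. So xy^2z ∉ L.
Contradiction. Therefore L is not regular.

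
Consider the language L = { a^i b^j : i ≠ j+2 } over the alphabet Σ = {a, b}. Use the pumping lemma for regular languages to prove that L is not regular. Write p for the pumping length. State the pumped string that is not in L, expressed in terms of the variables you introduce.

Suppose for contradiction that L is regular, and let p be the pumping length.
Choose w = a^p b^{p+p!-2}. Since p ≠ (p+p!-2)+2 = p+p!, w ∈ L; and |w| ≥ p.
By the pumping lemma, w = xyz with |xy| ≤ p and |y| > 0.
Since the first p symbols of w are all a's and |xy| ≤ p, y lies entirely in the leading a-block: y = a^k for some k with 1 ≤ k ≤ p.
Since 1 ≤ k ≤ p, k divides p!; set t = 1 + p!/k. Then xy^t z has p + (p!/k)·k = p + p! copies of a. Now the a-count is p+p! and (b-count)+2 = (p+p!-2)+2 = p+p!, so i ≠ j+2 fails. So xy^t z = a^{p+p!} b^{p+p!-2} ∉ L.
This is a contradiction; hence L is not regular.

a^{p+p!} b^{p+p!-2}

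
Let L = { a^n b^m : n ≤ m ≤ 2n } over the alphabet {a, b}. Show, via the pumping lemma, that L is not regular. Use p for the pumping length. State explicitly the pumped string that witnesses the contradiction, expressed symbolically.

Toward a contradiction, assume L is regular with pumping length p.
Take w = a^p b^p ∈ L (since p ≤ p ≤ 2p), with |w| = 2p ≥ p.
The pumping lemma gives a decomposition w = xyz where |xy| ≤ p and |y| > 0.
Because |xy| ≤ p and w begins with p copies of a, we have y = a^k with 1 ≤ k ≤ p.
Pump with i = 2: xy^2z = a^{p+k} b^p. Now n = p+k > p = m, so the condition n ≤ m fails. Thus xy^2z ∉ L.
This contradicts the pumping lemma, so L is not regular.

a^{p+k} b^p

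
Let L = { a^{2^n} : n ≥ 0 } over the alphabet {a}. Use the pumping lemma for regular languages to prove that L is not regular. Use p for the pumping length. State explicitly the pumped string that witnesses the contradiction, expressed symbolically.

a^{2^p+k}

Assume L is regular. Let p be the pumping length given by the pumping lemma.
Take w = a^{2^p} ∈ L with |w| = 2^p ≥ p.
By the pumping lemma, w = xyz with |xy| ≤ p and |y| ≥ 1.
Then y = a^k for some k with 1 ≤ k ≤ p.
Pump with i = 2: xy^2z = a^{2^p+k}. Since 1 ≤ k ≤ p < 2^p, we have 2^p < 2^p+k < 2^{p+1}, so 2^p+k is not a power of 2. So xy^2z ∉ L.
Contradiction. Therefore L is not regular.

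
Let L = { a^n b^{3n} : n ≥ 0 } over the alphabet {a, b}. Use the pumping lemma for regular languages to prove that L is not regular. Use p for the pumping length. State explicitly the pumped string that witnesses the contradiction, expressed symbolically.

Toward a contradiction, assume L is regular with pumping length p.
Let w = a^p b^{3p} ∈ L; note |w| = 4p ≥ p.
By the pumping lemma, w = xyz with |xy| ≤ p and |y| ≥ 1.
Since the first p symbols of w are all a's and |xy| ≤ p, y lies entirely in the leading a-block: y = a^k for some k with 1 ≤ k ≤ p.
Pump with i = 2: xy^2z = a^{p+k} b^{3p}. For this to lie in L we would need 3p = 3(p+k), which forces k = 0. But k ≥ 1, so xy^2z ∉ L.
This contradicts the pumping lemma, so L is not regular.

a^{p+k} b^{3p}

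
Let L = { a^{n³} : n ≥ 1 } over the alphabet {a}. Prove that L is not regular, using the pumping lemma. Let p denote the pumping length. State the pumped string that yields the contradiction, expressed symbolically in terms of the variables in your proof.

a^{p³+k}

Assume L is regular. Let p be the pumping length given by the pumping lemma.
Take w = a^{p³} ∈ L with |w| = p³ ≥ p.
The pumping lemma gives a decomposition w = xyz where |xy| ≤ p and |y| > 0.
Then y = a^k for some k with 1 ≤ k ≤ p.
Pump with i = 2: xy^2z = a^{p³+k}. Since 1 ≤ k ≤ p, p³ < p³+k ≤ p³+p < p³+3p²+3p+1 = (p+1)³, so p³+k is not a perfect cube. So xy^2z ∉ L.
This contradicts the pumping lemma, so L is not regular.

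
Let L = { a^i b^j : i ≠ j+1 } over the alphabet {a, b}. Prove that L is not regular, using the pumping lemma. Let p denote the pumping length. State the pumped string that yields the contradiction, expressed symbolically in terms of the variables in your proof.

a^{p+p!} b^{p+p!-1}

Assume L is regular; let p be its pumping constant.
Choose w = a^p b^{p+p!-1}. Since p ≠ (p+p!-1)+1 = p+p!, w ∈ L; and |w| ≥ p.
By the pumping lemma, w = xyz with |xy| ≤ p and y is nonempty.
Since the first p symbols of w are all a's and |xy| ≤ p, y lies entirely in the leading a-block: y = a^k for some k with 1 ≤ k ≤ p.
Since 1 ≤ k ≤ p, k divides p!; set t = 1 + p!/k. Then xy^t z has p + (p!/k)·k = p + p! copies of a. Now the a-count is p+p! and (b-count)+1 = (p+p!-1)+1 = p+p!, so i ≠ j+1 fails. So xy^t z = a^{p+p!} b^{p+p!-1} ∉ L.
This is a contradiction; hence L is not regular.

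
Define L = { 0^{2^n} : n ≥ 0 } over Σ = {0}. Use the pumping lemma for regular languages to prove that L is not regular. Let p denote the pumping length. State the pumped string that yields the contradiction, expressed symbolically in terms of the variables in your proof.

Toward a contradiction, assume L is regular with pumping length p.
Take w = 0^{2^p} ∈ L with |w| = 2^p ≥ p.
Write w = xyz as guaranteed by the lemma, with |xy| ≤ p and |y| ≥ 1.
Then y = 0^k for some k with 1 ≤ k ≤ p.
Pump with i = 2: xy^2z = 0^{2^p+k}. Since 1 ≤ k ≤ p < 2^p, we have 2^p < 2^p+k < 2^{p+1}, so 2^p+k is not a power of 2. So xy^2z ∉ L.
This contradicts the pumping lemma, so L is not regular.

0^{2^p+k}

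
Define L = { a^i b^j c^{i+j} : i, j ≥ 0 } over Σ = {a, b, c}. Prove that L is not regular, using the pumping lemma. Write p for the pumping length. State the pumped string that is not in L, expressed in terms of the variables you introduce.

a^{p+k} b^p c^{2p}

Toward a contradiction, assume L is regular with pumping length p.
Take w = a^p b^p c^{2p} ∈ L (with i=j=p, i+j=2p), |w| = 4p ≥ p.
Write w = xyz as guaranteed by the lemma, with |xy| ≤ p and |y| ≥ 1.
The first p characters of w are a's, so xy (and hence y) consists only of a's. Write y = a^k, 1 ≤ k ≤ p.
Consider xy^2z = a^{p+k} b^p c^{2p}. Now the a- and b-counts sum to 2p+k, but the c-count is 2p ≠ 2p+k. So xy^2z ∉ L.
This is a contradiction; hence L is not regular.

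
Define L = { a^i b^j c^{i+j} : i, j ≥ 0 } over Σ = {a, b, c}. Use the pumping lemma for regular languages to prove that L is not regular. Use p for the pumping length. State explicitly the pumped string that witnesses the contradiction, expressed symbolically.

Toward a contradiction, assume L is regular with pumping length p.
Take w = a^p b^p c^{2p} ∈ L (with i=j=p, i+j=2p), |w| = 4p ≥ p.
By the pumping lemma, w = xyz with |xy| ≤ p and |y| ≥ 1.
Since the first p symbols of w are all a's and |xy| ≤ p, y lies entirely in the leading a-block: y = a^k for some k with 1 ≤ k ≤ p.
Consider xy^2z = a^{p+k} b^p c^{2p}. Now the a- and b-counts sum to 2p+k, but the c-count is 2p ≠ 2p+k. So xy^2z ∉ L.
This is a contradiction; hence L is not regular.

a^{p+k} b^p c^{2p}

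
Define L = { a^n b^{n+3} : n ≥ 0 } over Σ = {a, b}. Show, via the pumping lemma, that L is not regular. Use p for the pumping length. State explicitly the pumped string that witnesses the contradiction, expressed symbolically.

a^{p+k} b^{p+3}

Toward a contradiction, assume L is regular with pumping length p.
Take w = a^p b^{p+3}. Then w ∈ L and |w| = 2p+3 ≥ p.
Write w = xyz as guaranteed by the lemma, with |xy| ≤ p and |y| > 0.
Since the first p symbols of w are all a's and |xy| ≤ p, y lies entirely in the leading a-block: y = a^k for some k with 1 ≤ k ≤ p.
Pump with i = 2: xy^2z = a^{p+k} b^{p+3}. For this to lie in L we would need p+3 = (p+k)+3, which forces k = 0. But k ≥ 1, so xy^2z ∉ L.
This is a contradiction; hence L is not regular.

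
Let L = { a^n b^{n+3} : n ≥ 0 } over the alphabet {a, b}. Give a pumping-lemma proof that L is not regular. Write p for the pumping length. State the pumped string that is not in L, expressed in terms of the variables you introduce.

a^{p+k} b^{p+3}

Assume L is regular; let p be its pumping constant.
Choose w = a^p b^{p+3}, which is in L with |w| = 2p+3 ≥ p.
The pumping lemma gives a decomposition w = xyz where |xy| ≤ p and |y| ≥ 1.
Since the first p symbols of w are all a's and |xy| ≤ p, y lies entirely in the leading a-block: y = a^k for some k with 1 ≤ k ≤ p.
Pump with i = 2: xy^2z = a^{p+k} b^{p+3}. For this to lie in L we would need p+3 = (p+k)+3, which forces k = 0. But k ≥ 1, so xy^2z ∉ L.
This is a contradiction; hence L is not regular.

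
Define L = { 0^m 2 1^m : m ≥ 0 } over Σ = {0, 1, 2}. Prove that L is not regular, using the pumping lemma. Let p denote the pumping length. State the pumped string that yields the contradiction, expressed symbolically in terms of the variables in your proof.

Toward a contradiction, assume L is regular with pumping length p.
Take w = 0^p 2 1^p ∈ L with |w| = 2p+1 ≥ p.
Write w = xyz as guaranteed by the lemma, with |xy| ≤ p and |y| ≥ 1.
Since the first p symbols of w are all 0's and |xy| ≤ p, y lies entirely in the leading 0-block: y = 0^k for some k with 1 ≤ k ≤ p.
Pump with i = 2: xy^2z = 0^{p+k} 2 1^p, which would require p+k = p. But k ≥ 1, so xy^2z ∉ L.
This contradicts the pumping lemma, so L is not regular.

0^{p+k} 2 1^p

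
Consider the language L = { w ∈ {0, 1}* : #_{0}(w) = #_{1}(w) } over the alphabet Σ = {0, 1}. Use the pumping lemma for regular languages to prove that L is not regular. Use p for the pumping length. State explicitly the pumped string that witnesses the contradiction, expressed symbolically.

0^{p+k} 1^p

Toward a contradiction, assume L is regular with pumping length p.
Choose w = 0^p 1^p ∈ L with |w| = 2p ≥ p.
By the pumping lemma, w = xyz with |xy| ≤ p and y is nonempty.
The first p characters of w are 0's, so xy (and hence y) consists only of 0's. Write y = 0^k, 1 ≤ k ≤ p.
Pump with i = 2: xy^2z = 0^{p+k} 1^p has p+k occurrences of 0 but only p of 1. Since k ≥ 1 the counts differ, so xy^2z ∉ L.
This contradicts the pumping lemma, so L is not regular.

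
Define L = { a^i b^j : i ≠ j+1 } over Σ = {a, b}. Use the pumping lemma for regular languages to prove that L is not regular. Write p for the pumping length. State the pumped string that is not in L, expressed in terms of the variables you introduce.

Assume L is regular. Let p be the pumping length given by the pumping lemma.
Choose w = a^p b^{p+p!-1}. Since p ≠ (p+p!-1)+1 = p+p!, w ∈ L; and |w| ≥ p.
By the pumping lemma, w = xyz with |xy| ≤ p and y is nonempty.
The first p characters of w are a's, so xy (and hence y) consists only of a's. Write y = a^k, 1 ≤ k ≤ p.
Since 1 ≤ k ≤ p, k divides p!; set t = 1 + p!/k. Then xy^t z has p + (p!/k)·k = p + p! copies of a. Now the a-count is p+p! and (b-count)+1 = (p+p!-1)+1 = p+p!, so i ≠ j+1 fails. So xy^t z = a^{p+p!} b^{p+p!-1} ∉ L.
This contradicts the pumping lemma, so L is not regular.

a^{p+p!} b^{p+p!-1}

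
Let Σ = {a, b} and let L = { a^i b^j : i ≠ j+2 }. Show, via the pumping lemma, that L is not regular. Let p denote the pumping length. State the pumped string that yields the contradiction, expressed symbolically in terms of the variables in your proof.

Toward a contradiction, assume L is regular with pumping length p.
Choose w = a^p b^{p+p!-2}. Since p ≠ (p+p!-2)+2 = p+p!, w ∈ L; and |w| ≥ p.
Write w = xyz as guaranteed by the lemma, with |xy| ≤ p and |y| > 0.
Because |xy| ≤ p and w begins with p copies of a, we have y = a^k with 1 ≤ k ≤ p.
Since 1 ≤ k ≤ p, k divides p!; set t = 1 + p!/k. Then xy^t z has p + (p!/k)·k = p + p! copies of a. Now the a-count is p+p! and (b-count)+2 = (p+p!-2)+2 = p+p!, so i ≠ j+2 fails. So xy^t z = a^{p+p!} b^{p+p!-2} ∉ L.
Contradiction. Therefore L is not regular.

a^{p+p!} b^{p+p!-2}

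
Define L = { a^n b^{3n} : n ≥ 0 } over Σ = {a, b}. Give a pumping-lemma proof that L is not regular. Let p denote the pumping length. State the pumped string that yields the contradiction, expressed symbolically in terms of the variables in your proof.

a^{p+k} b^{3p}

Suppose for contradiction that L is regular, and let p be the pumping length.
Let w = a^p b^{3p} ∈ L; note |w| = 4p ≥ p.
The pumping lemma gives a decomposition w = xyz where |xy| ≤ p and |y| > 0.
Since the first p symbols of w are all a's and |xy| ≤ p, y lies entirely in the leading a-block: y = a^k for some k with 1 ≤ k ≤ p.
Pump with i = 2: xy^2z = a^{p+k} b^{3p}. For this to lie in L we would need 3p = 3(p+k), which forces k = 0. But k ≥ 1, so xy^2z ∉ L.
Contradiction. Therefore L is not regular.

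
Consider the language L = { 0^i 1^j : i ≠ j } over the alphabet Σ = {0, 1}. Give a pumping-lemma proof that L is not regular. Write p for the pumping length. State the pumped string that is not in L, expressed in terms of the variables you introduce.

0^{p+p!} 1^{p+p!}

Suppose for contradiction that L is regular, and let p be the pumping length.
Choose w = 0^p 1^{p+p!}. Since p ≠ p+p!, w ∈ L; and |w| ≥ p.
Write w = xyz as guaranteed by the lemma, with |xy| ≤ p and |y| ≥ 1.
The first p characters of w are 0's, so xy (and hence y) consists only of 0's. Write y = 0^k, 1 ≤ k ≤ p.
Since 1 ≤ k ≤ p, k divides p!; set t = 1 + p!/k. Then xy^t z has p + (p!/k)·k = p + p! copies of 0. Now the 0-count equals the 1-count, so i ≠ j fails. So xy^t z = 0^{p+p!} 1^{p+p!} ∉ L.
Contradiction. Therefore L is not regular.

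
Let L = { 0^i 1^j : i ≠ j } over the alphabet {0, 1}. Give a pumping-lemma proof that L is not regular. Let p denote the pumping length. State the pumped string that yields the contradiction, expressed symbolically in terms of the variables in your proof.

Assume L is regular. Let p be the pumping length given by the pumping lemma.
Choose w = 0^p 1^{p+p!}. Since p ≠ p+p!, w ∈ L; and |w| ≥ p.
Write w = xyz as guaranteed by the lemma, with |xy| ≤ p and |y| > 0.
The first p characters of w are 0's, so xy (and hence y) consists only of 0's. Write y = 0^k, 1 ≤ k ≤ p.
Since 1 ≤ k ≤ p, k divides p!; set t = 1 + p!/k. Then xy^t z has p + (p!/k)·k = p + p! copies of 0. Now the 0-count equals the 1-count, so i ≠ j fails. So xy^t z = 0^{p+p!} 1^{p+p!} ∉ L.
This contradicts the pumping lemma, so L is not regular.

0^{p+p!} 1^{p+p!}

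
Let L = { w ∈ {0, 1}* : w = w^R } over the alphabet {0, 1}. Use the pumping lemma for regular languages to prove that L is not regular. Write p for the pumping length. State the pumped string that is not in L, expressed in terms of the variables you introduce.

0^{p+k} 1 0^p

Assume L is regular. Let p be the pumping length given by the pumping lemma.
Take w = 0^p 1 0^p, a palindrome of length 2p+1 ≥ p.
By the pumping lemma, w = xyz with |xy| ≤ p and |y| ≥ 1.
Since the first p symbols of w are all 0's and |xy| ≤ p, y lies entirely in the leading 0-block: y = 0^k for some k with 1 ≤ k ≤ p.
Pump with i = 2: xy^2z = 0^{p+k} 1 0^p. Its reverse is 0^p 1 0^{p+k}, which differs from xy^2z since k ≥ 1. So xy^2z is not a palindrome and xy^2z ∉ L.
Contradiction. Therefore L is not regular.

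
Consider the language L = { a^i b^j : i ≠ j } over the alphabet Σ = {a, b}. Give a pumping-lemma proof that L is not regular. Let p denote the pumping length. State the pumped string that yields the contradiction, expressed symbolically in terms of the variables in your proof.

Assume L is regular; let p be its pumping constant.
Choose w = a^p b^{p+p!}. Since p ≠ p+p!, w ∈ L; and |w| ≥ p.
The pumping lemma gives a decomposition w = xyz where |xy| ≤ p and |y| > 0.
The first p characters of w are a's, so xy (and hence y) consists only of a's. Write y = a^k, 1 ≤ k ≤ p.
Since 1 ≤ k ≤ p, k divides p!; set t = 1 + p!/k. Then xy^t z has p + (p!/k)·k = p + p! copies of a. Now the a-count equals the b-count, so i ≠ j fails. So xy^t z = a^{p+p!} b^{p+p!} ∉ L.
This contradicts the pumping lemma, so L is not regular.

a^{p+p!} b^{p+p!}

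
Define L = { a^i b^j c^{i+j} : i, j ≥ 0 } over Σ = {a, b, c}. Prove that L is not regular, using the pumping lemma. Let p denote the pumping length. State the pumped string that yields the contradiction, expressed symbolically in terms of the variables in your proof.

Toward a contradiction, assume L is regular with pumping length p.
Take w = a^p b^p c^{2p} ∈ L (with i=j=p, i+j=2p), |w| = 4p ≥ p.
The pumping lemma gives a decomposition w = xyz where |xy| ≤ p and |y| ≥ 1.
The first p characters of w are a's, so xy (and hence y) consists only of a's. Write y = a^k, 1 ≤ k ≤ p.
Consider xy^2z = a^{p+k} b^p c^{2p}. Now the a- and b-counts sum to 2p+k, but the c-count is 2p ≠ 2p+k. So xy^2z ∉ L.
This is a contradiction; hence L is not regular.

a^{p+k} b^p c^{2p}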